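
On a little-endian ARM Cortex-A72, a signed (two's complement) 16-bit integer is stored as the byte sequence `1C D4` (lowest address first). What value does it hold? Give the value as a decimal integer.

-11236

Little-endian stores the least-significant byte at the lowest address.
Reassemble most-significant byte first: D4 1C → 0xD41C.
Top bit is set, so as a signed 16-bit value this is 0xD41C − 2^16 = -11236.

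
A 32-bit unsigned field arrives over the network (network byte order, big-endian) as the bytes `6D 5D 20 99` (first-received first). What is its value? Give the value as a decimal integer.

1834819737

Big-endian stores the most-significant byte at the lowest address.
The bytes are already most-significant first: 0x6D5D2099.
0x6D5D2099 = 1834819737.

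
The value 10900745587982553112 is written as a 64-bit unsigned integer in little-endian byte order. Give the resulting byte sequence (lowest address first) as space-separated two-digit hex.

18 50 9B 8E 5B 3A 47 97

10900745587982553112 in hexadecimal, padded to 64 bits, is 0x97473A5B8E9B5018.
Split into bytes (most-significant first): 97 47 3A 5B 8E 9B 50 18.
In little-endian order the low byte comes first in memory.
So at ascending addresses the bytes are 18 50 9B 8E 5B 3A 47 97.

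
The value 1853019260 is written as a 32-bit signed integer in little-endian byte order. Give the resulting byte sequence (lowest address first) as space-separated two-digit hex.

7C D4 72 6E

1853019260 in hexadecimal, padded to 32 bits, is 0x6E72D47C.
Split into bytes (most-significant first): 6E 72 D4 7C.
Little-endian stores the least-significant byte at the lowest address.
So at ascending addresses the bytes are 7C D4 72 6E.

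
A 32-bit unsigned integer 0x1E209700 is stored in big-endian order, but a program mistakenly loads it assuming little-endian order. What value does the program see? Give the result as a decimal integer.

Stored big-endian, the bytes at ascending addresses are 1E 20 97 00.
Read back as little-endian, the first byte is least significant, giving 0x0097201E.
0x0097201E = 9904158.

9904158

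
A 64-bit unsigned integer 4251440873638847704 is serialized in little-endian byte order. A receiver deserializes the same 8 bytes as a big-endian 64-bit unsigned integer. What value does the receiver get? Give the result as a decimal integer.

15628846477611499579

4251440873638847704 in 64-bit hexadecimal is 0x3B0026F310D1E4D8.
Stored little-endian, the bytes at ascending addresses are D8 E4 D1 10 F3 26 00 3B.
Read back as big-endian, the last byte is least significant, giving 0xD8E4D110F326003B.
0xD8E4D110F326003B = 15628846477611499579.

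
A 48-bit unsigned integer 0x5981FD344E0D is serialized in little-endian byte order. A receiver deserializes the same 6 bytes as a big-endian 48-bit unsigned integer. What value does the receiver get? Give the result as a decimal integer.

14629547639129

Stored little-endian, the bytes at ascending addresses are 0D 4E 34 FD 81 59.
Read back as big-endian, the last byte is least significant, giving 0x0D4E34FD8159.
0x0D4E34FD8159 = 14629547639129.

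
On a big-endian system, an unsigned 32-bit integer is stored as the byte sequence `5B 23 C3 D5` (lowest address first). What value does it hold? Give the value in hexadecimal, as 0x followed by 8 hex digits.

0x5B23C3D5

In big-endian order the high byte comes first in memory.
The bytes are already most-significant first: 0x5B23C3D5.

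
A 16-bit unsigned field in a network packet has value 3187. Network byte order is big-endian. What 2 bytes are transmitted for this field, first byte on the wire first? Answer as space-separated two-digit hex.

0C 73

3187 in hexadecimal, padded to 16 bits, is 0x0C73.
Split into bytes (most-significant first): 0C 73.
Big-endian: lowest address holds the most-significant byte.
So the memory order matches the most-significant-first order: 0C 73.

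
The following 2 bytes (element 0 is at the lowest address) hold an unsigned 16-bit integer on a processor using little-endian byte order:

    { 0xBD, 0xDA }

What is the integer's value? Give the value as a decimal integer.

55997

Little-endian stores the least-significant byte at the lowest address.
Reassemble most-significant byte first: DA BD → 0xDABD.
0xDABD = 55997.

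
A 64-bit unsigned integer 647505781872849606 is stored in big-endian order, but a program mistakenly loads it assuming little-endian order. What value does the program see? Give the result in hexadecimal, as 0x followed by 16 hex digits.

647505781872849606 in 64-bit hexadecimal is 0x08FC6713F68AF2C6.
Stored big-endian, the bytes at ascending addresses are 08 FC 67 13 F6 8A F2 C6.
Read back as little-endian, the first byte is least significant, giving 0xC6F28AF61367FC08.

0xC6F28AF61367FC08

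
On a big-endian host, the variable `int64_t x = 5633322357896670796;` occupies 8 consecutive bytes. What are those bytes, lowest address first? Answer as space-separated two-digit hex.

5633322357896670796 in hexadecimal, padded to 64 bits, is 0x4E2D94D67FB26E4C.
Split into bytes (most-significant first): 4E 2D 94 D6 7F B2 6E 4C.
Big-endian: lowest address holds the most-significant byte.
So the memory order matches the most-significant-first order: 4E 2D 94 D6 7F B2 6E 4C.

4E 2D 94 D6 7F B2 6E 4C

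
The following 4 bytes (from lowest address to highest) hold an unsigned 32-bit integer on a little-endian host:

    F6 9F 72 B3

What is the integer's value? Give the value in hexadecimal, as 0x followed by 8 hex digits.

In little-endian order the low byte comes first in memory.
Reassemble most-significant byte first: B3 72 9F F6 → 0xB3729FF6.

0xB3729FF6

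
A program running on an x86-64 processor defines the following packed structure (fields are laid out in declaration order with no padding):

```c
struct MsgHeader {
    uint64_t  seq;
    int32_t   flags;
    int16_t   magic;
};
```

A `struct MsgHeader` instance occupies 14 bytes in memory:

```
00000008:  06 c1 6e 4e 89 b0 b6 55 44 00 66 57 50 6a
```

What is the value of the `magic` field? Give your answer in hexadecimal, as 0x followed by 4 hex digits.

0x6A50

`magic` follows `seq` (8 B), `flags` (4 B), so it starts at offset 8 + 4 = 12 and occupies 2 bytes.
Bytes at offsets 12..13: 50 6A.
Little-endian stores the least-significant byte at the lowest address.
Reassemble most-significant byte first: 6A 50 → 0x6A50.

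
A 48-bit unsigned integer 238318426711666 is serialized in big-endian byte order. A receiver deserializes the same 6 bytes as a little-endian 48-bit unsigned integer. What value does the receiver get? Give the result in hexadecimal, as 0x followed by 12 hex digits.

238318426711666 in 48-bit hexadecimal is 0xD8BFD52AE672.
Stored big-endian, the bytes at ascending addresses are D8 BF D5 2A E6 72.
Read back as little-endian, the first byte is least significant, giving 0x72E62AD5BFD8.

0x72E62AD5BFD8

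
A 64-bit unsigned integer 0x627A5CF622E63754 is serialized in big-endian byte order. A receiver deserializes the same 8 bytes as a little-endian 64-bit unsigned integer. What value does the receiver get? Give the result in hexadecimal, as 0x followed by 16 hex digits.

0x5437E622F65C7A62

Stored big-endian, the bytes at ascending addresses are 62 7A 5C F6 22 E6 37 54.
Read back as little-endian, the first byte is least significant, giving 0x5437E622F65C7A62.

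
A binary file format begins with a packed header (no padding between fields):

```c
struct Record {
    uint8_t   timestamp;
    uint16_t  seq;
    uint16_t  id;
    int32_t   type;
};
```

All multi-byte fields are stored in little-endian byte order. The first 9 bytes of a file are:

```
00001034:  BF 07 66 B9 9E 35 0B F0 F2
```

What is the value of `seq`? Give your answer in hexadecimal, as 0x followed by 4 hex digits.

0x6607

`seq` follows `timestamp` (1 byte), so it starts at byte offset 1 and occupies 2 bytes.
Bytes at offsets 1..2: 07 66.
Little-endian: lowest address holds the least-significant byte.
Reassemble most-significant byte first: 66 07 → 0x6607.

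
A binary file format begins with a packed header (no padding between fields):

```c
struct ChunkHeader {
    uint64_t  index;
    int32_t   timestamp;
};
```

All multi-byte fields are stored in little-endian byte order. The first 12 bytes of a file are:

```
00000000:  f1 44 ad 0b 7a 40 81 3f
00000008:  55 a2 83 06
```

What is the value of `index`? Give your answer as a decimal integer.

`index` is the first field, at byte offset 0, occupying 8 bytes.
Bytes at offsets 0..7: F1 44 AD 0B 7A 40 81 3F.
Little-endian stores the least-significant byte at the lowest address.
Reassemble most-significant byte first: 3F 81 40 7A 0B AD 44 F1 → 0x3F81407A0BAD44F1.
0x3F81407A0BAD44F1 = 4576009589311227121.

4576009589311227121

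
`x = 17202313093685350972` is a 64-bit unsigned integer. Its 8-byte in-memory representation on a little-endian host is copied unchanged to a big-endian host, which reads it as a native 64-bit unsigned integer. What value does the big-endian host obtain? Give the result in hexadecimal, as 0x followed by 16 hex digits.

0x3C922AF09DE4BAEE

17202313093685350972 in 64-bit hexadecimal is 0xEEBAE49DF02A923C.
Stored little-endian, the bytes at ascending addresses are 3C 92 2A F0 9D E4 BA EE.
Read back as big-endian, the last byte is least significant, giving 0x3C922AF09DE4BAEE.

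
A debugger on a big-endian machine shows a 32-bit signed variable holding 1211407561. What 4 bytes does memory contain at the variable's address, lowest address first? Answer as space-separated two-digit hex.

1211407561 in hexadecimal, padded to 32 bits, is 0x48349CC9.
Split into bytes (most-significant first): 48 34 9C C9.
In big-endian order the high byte comes first in memory.
So the memory order matches the most-significant-first order: 48 34 9C C9.

48 34 9C C9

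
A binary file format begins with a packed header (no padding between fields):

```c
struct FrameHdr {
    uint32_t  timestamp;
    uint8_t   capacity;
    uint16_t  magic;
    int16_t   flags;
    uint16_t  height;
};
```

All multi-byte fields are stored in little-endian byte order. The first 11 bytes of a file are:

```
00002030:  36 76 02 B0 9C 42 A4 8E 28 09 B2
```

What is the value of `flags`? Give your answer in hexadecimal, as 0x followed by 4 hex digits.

`flags` follows `timestamp` (4 B), `capacity` (1 B), `magic` (2 B), so it starts at offset 4 + 1 + 2 = 7 and occupies 2 bytes.
Bytes at offsets 7..8: 8E 28.
In little-endian order the low byte comes first in memory.
Reassemble most-significant byte first: 28 8E → 0x288E.

0x288E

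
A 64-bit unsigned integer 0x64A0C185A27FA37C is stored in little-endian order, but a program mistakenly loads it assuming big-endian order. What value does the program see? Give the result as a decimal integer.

Stored little-endian, the bytes at ascending addresses are 7C A3 7F A2 85 C1 A0 64.
Read back as big-endian, the last byte is least significant, giving 0x7CA37FA285C1A064.
0x7CA37FA285C1A064 = 8981162417912389732.

8981162417912389732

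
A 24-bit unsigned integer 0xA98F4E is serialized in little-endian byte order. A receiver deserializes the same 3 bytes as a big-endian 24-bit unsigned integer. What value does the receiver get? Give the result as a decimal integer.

Stored little-endian, the bytes at ascending addresses are 4E 8F A9.
Read back as big-endian, the last byte is least significant, giving 0x4E8FA9.
0x4E8FA9 = 5148585.

5148585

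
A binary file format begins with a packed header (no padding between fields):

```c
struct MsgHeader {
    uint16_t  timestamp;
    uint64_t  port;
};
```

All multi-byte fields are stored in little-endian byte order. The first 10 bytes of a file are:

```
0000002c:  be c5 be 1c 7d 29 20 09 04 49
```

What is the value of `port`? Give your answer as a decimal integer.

5261340298415250622

`port` follows `timestamp` (2 bytes), so it starts at byte offset 2 and occupies 8 bytes.
Bytes at offsets 2..9: BE 1C 7D 29 20 09 04 49.
Little-endian stores the least-significant byte at the lowest address.
Reassemble most-significant byte first: 49 04 09 20 29 7D 1C BE → 0x49040920297D1CBE.
0x49040920297D1CBE = 5261340298415250622.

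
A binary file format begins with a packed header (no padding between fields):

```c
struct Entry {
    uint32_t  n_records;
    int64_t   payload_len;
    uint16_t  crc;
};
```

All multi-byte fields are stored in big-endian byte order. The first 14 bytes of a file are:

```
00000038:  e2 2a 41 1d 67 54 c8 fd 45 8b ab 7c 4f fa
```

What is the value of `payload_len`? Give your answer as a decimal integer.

7445797074069334908

`payload_len` follows `n_records` (4 bytes), so it starts at byte offset 4 and occupies 8 bytes.
Bytes at offsets 4..11: 67 54 C8 FD 45 8B AB 7C.
Big-endian stores the most-significant byte at the lowest address.
The bytes are already most-significant first: 0x6754C8FD458BAB7C.
0x6754C8FD458BAB7C = 7445797074069334908.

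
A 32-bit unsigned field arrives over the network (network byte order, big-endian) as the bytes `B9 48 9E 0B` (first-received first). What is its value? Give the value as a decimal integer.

3108544011

Big-endian: lowest address holds the most-significant byte.
The bytes are already most-significant first: 0xB9489E0B.
0xB9489E0B = 3108544011.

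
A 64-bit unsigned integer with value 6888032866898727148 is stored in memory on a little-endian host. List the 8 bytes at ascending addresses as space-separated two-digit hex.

EC D0 B6 E8 65 35 97 5F

6888032866898727148 in hexadecimal, padded to 64 bits, is 0x5F973565E8B6D0EC.
Split into bytes (most-significant first): 5F 97 35 65 E8 B6 D0 EC.
Little-endian: lowest address holds the least-significant byte.
So at ascending addresses the bytes are EC D0 B6 E8 65 35 97 5F.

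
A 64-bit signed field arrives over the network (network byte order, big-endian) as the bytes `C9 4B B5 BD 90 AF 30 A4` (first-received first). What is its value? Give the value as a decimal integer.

-3941857223051890524

Big-endian: lowest address holds the most-significant byte.
The bytes are already most-significant first: 0xC94BB5BD90AF30A4.
Top bit is set, so as a signed 64-bit value this is 0xC94BB5BD90AF30A4 − 2^64 = -3941857223051890524.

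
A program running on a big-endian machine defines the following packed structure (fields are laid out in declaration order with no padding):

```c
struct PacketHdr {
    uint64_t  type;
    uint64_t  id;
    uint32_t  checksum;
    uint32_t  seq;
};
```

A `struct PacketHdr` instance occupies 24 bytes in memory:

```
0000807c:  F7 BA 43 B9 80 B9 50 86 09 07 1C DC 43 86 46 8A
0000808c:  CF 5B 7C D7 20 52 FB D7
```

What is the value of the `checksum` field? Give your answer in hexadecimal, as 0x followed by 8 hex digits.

0xCF5B7CD7

`checksum` follows `type` (8 B), `id` (8 B), so it starts at offset 8 + 8 = 16 and occupies 4 bytes.
Bytes at offsets 16..19: CF 5B 7C D7.
In big-endian order the high byte comes first in memory.
The bytes are already most-significant first: 0xCF5B7CD7.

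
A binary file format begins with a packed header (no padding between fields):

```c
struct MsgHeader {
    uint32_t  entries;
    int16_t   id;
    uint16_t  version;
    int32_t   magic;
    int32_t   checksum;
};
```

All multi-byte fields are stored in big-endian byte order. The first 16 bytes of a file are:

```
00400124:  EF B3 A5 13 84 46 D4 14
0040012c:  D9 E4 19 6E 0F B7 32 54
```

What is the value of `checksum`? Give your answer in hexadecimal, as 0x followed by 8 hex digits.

0x0FB73254

`checksum` follows `entries` (4 B), `id` (2 B), `version` (2 B), `magic` (4 B), so it starts at offset 4 + 2 + 2 + 4 = 12 and occupies 4 bytes.
Bytes at offsets 12..15: 0F B7 32 54.
Big-endian: lowest address holds the most-significant byte.
The bytes are already most-significant first: 0x0FB73254.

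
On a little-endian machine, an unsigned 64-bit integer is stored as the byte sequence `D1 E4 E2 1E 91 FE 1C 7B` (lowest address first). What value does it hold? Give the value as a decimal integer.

8871245265254933713

Little-endian stores the least-significant byte at the lowest address.
Reassemble most-significant byte first: 7B 1C FE 91 1E E2 E4 D1 → 0x7B1CFE911EE2E4D1.
0x7B1CFE911EE2E4D1 = 8871245265254933713.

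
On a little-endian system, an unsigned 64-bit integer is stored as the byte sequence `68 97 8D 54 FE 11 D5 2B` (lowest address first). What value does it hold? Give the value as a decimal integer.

Little-endian: lowest address holds the least-significant byte.
Reassemble most-significant byte first: 2B D5 11 FE 54 8D 97 68 → 0x2BD511FE548D9768.
0x2BD511FE548D9768 = 3158450497708201832.

3158450497708201832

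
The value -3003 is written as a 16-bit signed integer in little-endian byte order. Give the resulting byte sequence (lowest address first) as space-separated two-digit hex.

45 F4

Two's complement of -3003 in 16 bits: 3003 = 0x0BBB; invert → 0xF444; add 1 → 0xF445.
Split into bytes (most-significant first): F4 45.
In little-endian order the low byte comes first in memory.
So at ascending addresses the bytes are 45 F4.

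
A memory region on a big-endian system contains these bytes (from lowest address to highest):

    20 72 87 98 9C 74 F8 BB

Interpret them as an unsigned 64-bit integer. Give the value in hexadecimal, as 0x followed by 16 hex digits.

0x207287989C74F8BB

Big-endian: lowest address holds the most-significant byte.
The bytes are already most-significant first: 0x207287989C74F8BB.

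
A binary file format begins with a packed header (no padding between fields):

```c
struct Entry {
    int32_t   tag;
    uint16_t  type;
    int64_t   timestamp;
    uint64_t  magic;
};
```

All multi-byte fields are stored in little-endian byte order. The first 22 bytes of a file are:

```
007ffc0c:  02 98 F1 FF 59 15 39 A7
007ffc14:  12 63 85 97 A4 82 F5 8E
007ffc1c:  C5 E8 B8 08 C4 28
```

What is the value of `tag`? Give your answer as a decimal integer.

-944126

`tag` is the first field, at byte offset 0, occupying 4 bytes.
Bytes at offsets 0..3: 02 98 F1 FF.
In little-endian order the low byte comes first in memory.
Reassemble most-significant byte first: FF F1 98 02 → 0xFFF19802.
Top bit is set, so as a signed 32-bit value this is 0xFFF19802 − 2^32 = -944126.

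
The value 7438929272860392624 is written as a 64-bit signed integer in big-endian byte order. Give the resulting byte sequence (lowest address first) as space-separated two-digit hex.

7438929272860392624 in hexadecimal, padded to 64 bits, is 0x673C62C2B2193CB0.
Split into bytes (most-significant first): 67 3C 62 C2 B2 19 3C B0.
Big-endian: lowest address holds the most-significant byte.
So the memory order matches the most-significant-first order: 67 3C 62 C2 B2 19 3C B0.

67 3C 62 C2 B2 19 3C B0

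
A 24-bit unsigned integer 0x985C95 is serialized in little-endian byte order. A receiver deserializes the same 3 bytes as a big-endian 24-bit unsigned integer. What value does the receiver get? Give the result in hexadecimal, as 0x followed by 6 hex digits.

Stored little-endian, the bytes at ascending addresses are 95 5C 98.
Read back as big-endian, the last byte is least significant, giving 0x955C98.

0x955C98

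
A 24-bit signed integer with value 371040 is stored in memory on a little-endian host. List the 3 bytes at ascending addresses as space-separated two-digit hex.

60 A9 05

371040 in hexadecimal, padded to 24 bits, is 0x05A960.
Split into bytes (most-significant first): 05 A9 60.
Little-endian: lowest address holds the least-significant byte.
So at ascending addresses the bytes are 60 A9 05.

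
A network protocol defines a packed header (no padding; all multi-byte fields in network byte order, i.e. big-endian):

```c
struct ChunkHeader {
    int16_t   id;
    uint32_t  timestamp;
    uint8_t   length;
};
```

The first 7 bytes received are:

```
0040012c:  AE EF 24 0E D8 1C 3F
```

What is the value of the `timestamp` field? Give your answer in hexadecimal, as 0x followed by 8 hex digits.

`timestamp` follows `id` (2 bytes), so it starts at byte offset 2 and occupies 4 bytes.
Bytes at offsets 2..5: 24 0E D8 1C.
Big-endian stores the most-significant byte at the lowest address.
The bytes are already most-significant first: 0x240ED81C.

0x240ED81C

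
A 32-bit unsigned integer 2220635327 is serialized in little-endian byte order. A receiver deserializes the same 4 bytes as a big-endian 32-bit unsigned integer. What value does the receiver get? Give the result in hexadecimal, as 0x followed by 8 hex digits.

2220635327 in 32-bit hexadecimal is 0x845C34BF.
Stored little-endian, the bytes at ascending addresses are BF 34 5C 84.
Read back as big-endian, the last byte is least significant, giving 0xBF345C84.

0xBF345C84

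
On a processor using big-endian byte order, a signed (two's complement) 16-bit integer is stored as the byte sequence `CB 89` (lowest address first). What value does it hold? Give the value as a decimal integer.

In big-endian order the high byte comes first in memory.
The bytes are already most-significant first: 0xCB89.
Top bit is set, so as a signed 16-bit value this is 0xCB89 − 2^16 = -13431.

-13431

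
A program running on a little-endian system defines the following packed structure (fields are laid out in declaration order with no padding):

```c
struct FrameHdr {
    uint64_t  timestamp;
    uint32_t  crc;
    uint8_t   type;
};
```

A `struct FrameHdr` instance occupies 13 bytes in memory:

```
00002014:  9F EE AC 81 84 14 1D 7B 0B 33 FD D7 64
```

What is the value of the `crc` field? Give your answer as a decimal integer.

3623695115

`crc` follows `timestamp` (8 bytes), so it starts at byte offset 8 and occupies 4 bytes.
Bytes at offsets 8..11: 0B 33 FD D7.
Little-endian: lowest address holds the least-significant byte.
Reassemble most-significant byte first: D7 FD 33 0B → 0xD7FD330B.
0xD7FD330B = 3623695115.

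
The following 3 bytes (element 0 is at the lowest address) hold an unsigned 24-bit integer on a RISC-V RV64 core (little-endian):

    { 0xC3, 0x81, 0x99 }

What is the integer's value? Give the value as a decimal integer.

10060227

Little-endian: lowest address holds the least-significant byte.
Reassemble most-significant byte first: 99 81 C3 → 0x9981C3.
0x9981C3 = 10060227.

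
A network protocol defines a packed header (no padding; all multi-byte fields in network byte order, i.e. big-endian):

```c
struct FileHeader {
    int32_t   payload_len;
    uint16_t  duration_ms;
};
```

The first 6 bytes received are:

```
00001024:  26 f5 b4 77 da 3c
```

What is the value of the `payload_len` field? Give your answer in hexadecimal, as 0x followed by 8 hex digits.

0x26F5B477

`payload_len` is the first field, at byte offset 0, occupying 4 bytes.
Bytes at offsets 0..3: 26 F5 B4 77.
Big-endian stores the most-significant byte at the lowest address.
The bytes are already most-significant first: 0x26F5B477.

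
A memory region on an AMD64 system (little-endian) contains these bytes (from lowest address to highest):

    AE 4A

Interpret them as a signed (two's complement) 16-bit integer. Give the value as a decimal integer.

Little-endian stores the least-significant byte at the lowest address.
Reassemble most-significant byte first: 4A AE → 0x4AAE.
0x4AAE = 19118.

19118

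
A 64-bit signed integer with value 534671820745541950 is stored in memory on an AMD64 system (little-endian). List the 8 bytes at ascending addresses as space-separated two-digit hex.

3E 09 F3 2A 30 89 6B 07

534671820745541950 in hexadecimal, padded to 64 bits, is 0x076B89302AF3093E.
Split into bytes (most-significant first): 07 6B 89 30 2A F3 09 3E.
In little-endian order the low byte comes first in memory.
So at ascending addresses the bytes are 3E 09 F3 2A 30 89 6B 07.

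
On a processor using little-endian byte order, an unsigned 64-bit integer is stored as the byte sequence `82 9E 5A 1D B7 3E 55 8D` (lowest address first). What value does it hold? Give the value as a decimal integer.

10184115088560660098

In little-endian order the low byte comes first in memory.
Reassemble most-significant byte first: 8D 55 3E B7 1D 5A 9E 82 → 0x8D553EB71D5A9E82.
0x8D553EB71D5A9E82 = 10184115088560660098.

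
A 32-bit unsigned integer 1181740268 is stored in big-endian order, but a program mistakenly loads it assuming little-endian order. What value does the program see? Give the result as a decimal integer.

1181740268 in 32-bit hexadecimal is 0x466FECEC.
Stored big-endian, the bytes at ascending addresses are 46 6F EC EC.
Read back as little-endian, the first byte is least significant, giving 0xECEC6F46.
0xECEC6F46 = 3974917958.

3974917958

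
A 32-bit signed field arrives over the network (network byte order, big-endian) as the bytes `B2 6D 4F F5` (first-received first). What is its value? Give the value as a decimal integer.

Big-endian: lowest address holds the most-significant byte.
The bytes are already most-significant first: 0xB26D4FF5.
Top bit is set, so as a signed 32-bit value this is 0xB26D4FF5 − 2^32 = -1301458955.

-1301458955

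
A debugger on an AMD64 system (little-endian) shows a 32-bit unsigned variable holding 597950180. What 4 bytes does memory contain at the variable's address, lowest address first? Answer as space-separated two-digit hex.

597950180 in hexadecimal, padded to 32 bits, is 0x23A3FEE4.
Split into bytes (most-significant first): 23 A3 FE E4.
Little-endian stores the least-significant byte at the lowest address.
So at ascending addresses the bytes are E4 FE A3 23.

E4 FE A3 23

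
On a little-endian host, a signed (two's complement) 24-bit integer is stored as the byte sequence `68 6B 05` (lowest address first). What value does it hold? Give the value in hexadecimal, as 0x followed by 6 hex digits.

0x056B68

In little-endian order the low byte comes first in memory.
Reassemble most-significant byte first: 05 6B 68 → 0x056B68.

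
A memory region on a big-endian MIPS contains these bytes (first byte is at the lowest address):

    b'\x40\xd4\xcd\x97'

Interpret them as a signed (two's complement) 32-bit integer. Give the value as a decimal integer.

In big-endian order the high byte comes first in memory.
The bytes are already most-significant first: 0x40D4CD97.
0x40D4CD97 = 1087688087.

1087688087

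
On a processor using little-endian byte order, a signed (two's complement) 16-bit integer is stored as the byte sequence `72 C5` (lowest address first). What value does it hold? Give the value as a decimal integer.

Little-endian stores the least-significant byte at the lowest address.
Reassemble most-significant byte first: C5 72 → 0xC572.
Top bit is set, so as a signed 16-bit value this is 0xC572 − 2^16 = -14990.

-14990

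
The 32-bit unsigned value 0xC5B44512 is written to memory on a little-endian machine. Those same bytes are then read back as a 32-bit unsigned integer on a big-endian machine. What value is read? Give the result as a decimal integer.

Stored little-endian, the bytes at ascending addresses are 12 45 B4 C5.
Read back as big-endian, the last byte is least significant, giving 0x1245B4C5.
0x1245B4C5 = 306558149.

306558149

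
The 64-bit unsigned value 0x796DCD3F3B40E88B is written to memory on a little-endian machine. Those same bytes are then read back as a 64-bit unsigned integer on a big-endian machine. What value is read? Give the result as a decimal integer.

Stored little-endian, the bytes at ascending addresses are 8B E8 40 3B 3F CD 6D 79.
Read back as big-endian, the last byte is least significant, giving 0x8BE8403B3FCD6D79.
0x8BE8403B3FCD6D79 = 10081378389086530937.

10081378389086530937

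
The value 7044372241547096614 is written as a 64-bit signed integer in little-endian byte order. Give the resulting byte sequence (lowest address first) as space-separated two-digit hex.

26 72 09 23 3B A3 C2 61

7044372241547096614 in hexadecimal, padded to 64 bits, is 0x61C2A33B23097226.
Split into bytes (most-significant first): 61 C2 A3 3B 23 09 72 26.
In little-endian order the low byte comes first in memory.
So at ascending addresses the bytes are 26 72 09 23 3B A3 C2 61.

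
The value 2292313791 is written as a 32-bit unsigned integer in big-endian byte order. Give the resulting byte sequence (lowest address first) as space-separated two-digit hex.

2292313791 in hexadecimal, padded to 32 bits, is 0x88A1EEBF.
Split into bytes (most-significant first): 88 A1 EE BF.
In big-endian order the high byte comes first in memory.
So the memory order matches the most-significant-first order: 88 A1 EE BF.

88 A1 EE BF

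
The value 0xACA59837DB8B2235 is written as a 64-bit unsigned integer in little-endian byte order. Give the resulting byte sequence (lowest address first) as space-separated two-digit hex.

Split into bytes (most-significant first): AC A5 98 37 DB 8B 22 35.
In little-endian order the low byte comes first in memory.
So at ascending addresses the bytes are 35 22 8B DB 37 98 A5 AC.

35 22 8B DB 37 98 A5 AC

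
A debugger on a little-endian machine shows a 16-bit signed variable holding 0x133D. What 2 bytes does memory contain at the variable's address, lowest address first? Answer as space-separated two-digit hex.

Split into bytes (most-significant first): 13 3D.
Little-endian stores the least-significant byte at the lowest address.
So at ascending addresses the bytes are 3D 13.

3D 13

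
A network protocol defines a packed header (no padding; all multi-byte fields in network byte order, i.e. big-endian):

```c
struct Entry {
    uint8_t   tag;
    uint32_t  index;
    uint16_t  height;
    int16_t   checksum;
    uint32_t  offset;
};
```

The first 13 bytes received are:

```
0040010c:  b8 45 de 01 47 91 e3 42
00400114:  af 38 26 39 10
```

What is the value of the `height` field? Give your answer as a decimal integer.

37347

`height` follows `tag` (1 B), `index` (4 B), so it starts at offset 1 + 4 = 5 and occupies 2 bytes.
Bytes at offsets 5..6: 91 E3.
Big-endian: lowest address holds the most-significant byte.
The bytes are already most-significant first: 0x91E3.
0x91E3 = 37347.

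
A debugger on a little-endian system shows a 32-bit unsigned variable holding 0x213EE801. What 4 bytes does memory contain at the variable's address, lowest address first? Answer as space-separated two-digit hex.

01 E8 3E 21

Split into bytes (most-significant first): 21 3E E8 01.
In little-endian order the low byte comes first in memory.
So at ascending addresses the bytes are 01 E8 3E 21.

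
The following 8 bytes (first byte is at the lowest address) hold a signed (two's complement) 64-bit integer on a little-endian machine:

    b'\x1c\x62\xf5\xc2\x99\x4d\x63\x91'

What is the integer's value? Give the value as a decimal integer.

-7970441592719449572

Little-endian stores the least-significant byte at the lowest address.
Reassemble most-significant byte first: 91 63 4D 99 C2 F5 62 1C → 0x91634D99C2F5621C.
Top bit is set, so as a signed 64-bit value this is 0x91634D99C2F5621C − 2^64 = -7970441592719449572.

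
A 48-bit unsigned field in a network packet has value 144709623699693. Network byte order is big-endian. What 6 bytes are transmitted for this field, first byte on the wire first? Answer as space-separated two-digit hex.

144709623699693 in hexadecimal, padded to 48 bits, is 0x839CD5B758ED.
Split into bytes (most-significant first): 83 9C D5 B7 58 ED.
Big-endian stores the most-significant byte at the lowest address.
So the memory order matches the most-significant-first order: 83 9C D5 B7 58 ED.

83 9C D5 B7 58 ED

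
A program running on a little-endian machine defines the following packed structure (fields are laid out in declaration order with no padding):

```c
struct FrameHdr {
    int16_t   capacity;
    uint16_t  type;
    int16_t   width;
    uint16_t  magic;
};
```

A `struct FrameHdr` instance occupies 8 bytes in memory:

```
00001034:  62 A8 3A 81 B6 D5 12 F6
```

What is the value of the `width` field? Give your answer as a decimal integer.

-10826

`width` follows `capacity` (2 B), `type` (2 B), so it starts at offset 2 + 2 = 4 and occupies 2 bytes.
Bytes at offsets 4..5: B6 D5.
In little-endian order the low byte comes first in memory.
Reassemble most-significant byte first: D5 B6 → 0xD5B6.
Top bit is set, so as a signed 16-bit value this is 0xD5B6 − 2^16 = -10826.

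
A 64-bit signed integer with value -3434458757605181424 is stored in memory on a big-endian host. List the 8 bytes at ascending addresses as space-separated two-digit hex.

Two's complement of -3434458757605181424 in 64 bits: 3434458757605181424 = 0x2FA9A60B22C947F0; invert → 0xD05659F4DD36B80F; add 1 → 0xD05659F4DD36B810.
Split into bytes (most-significant first): D0 56 59 F4 DD 36 B8 10.
In big-endian order the high byte comes first in memory.
So the memory order matches the most-significant-first order: D0 56 59 F4 DD 36 B8 10.

D0 56 59 F4 DD 36 B8 10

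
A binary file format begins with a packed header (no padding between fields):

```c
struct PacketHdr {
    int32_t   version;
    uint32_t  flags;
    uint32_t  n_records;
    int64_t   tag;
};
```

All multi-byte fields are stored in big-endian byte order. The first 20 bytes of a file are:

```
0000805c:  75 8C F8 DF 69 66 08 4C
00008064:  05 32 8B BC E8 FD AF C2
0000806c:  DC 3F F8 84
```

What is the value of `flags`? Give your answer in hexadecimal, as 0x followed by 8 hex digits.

`flags` follows `version` (4 bytes), so it starts at byte offset 4 and occupies 4 bytes.
Bytes at offsets 4..7: 69 66 08 4C.
Big-endian: lowest address holds the most-significant byte.
The bytes are already most-significant first: 0x6966084C.

0x6966084C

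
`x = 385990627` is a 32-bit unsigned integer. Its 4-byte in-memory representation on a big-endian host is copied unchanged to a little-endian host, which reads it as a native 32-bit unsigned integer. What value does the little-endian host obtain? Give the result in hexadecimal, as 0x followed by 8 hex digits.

0xE3BF0117

385990627 in 32-bit hexadecimal is 0x1701BFE3.
Stored big-endian, the bytes at ascending addresses are 17 01 BF E3.
Read back as little-endian, the first byte is least significant, giving 0xE3BF0117.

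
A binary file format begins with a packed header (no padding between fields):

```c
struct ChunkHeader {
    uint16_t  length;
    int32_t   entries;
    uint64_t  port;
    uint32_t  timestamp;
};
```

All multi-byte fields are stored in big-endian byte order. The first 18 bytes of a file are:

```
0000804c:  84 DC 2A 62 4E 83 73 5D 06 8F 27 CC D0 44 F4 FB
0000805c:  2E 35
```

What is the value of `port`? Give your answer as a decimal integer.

8312807699113627716

`port` follows `length` (2 B), `entries` (4 B), so it starts at offset 2 + 4 = 6 and occupies 8 bytes.
Bytes at offsets 6..13: 73 5D 06 8F 27 CC D0 44.
In big-endian order the high byte comes first in memory.
The bytes are already most-significant first: 0x735D068F27CCD044.
0x735D068F27CCD044 = 8312807699113627716.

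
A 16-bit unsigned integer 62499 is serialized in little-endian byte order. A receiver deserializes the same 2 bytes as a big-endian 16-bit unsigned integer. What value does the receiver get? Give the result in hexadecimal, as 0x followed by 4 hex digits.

62499 in 16-bit hexadecimal is 0xF423.
Stored little-endian, the bytes at ascending addresses are 23 F4.
Read back as big-endian, the last byte is least significant, giving 0x23F4.

0x23F4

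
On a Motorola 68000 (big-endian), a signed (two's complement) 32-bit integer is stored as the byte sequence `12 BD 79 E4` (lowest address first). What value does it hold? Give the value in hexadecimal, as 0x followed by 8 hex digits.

0x12BD79E4

Big-endian: lowest address holds the most-significant byte.
The bytes are already most-significant first: 0x12BD79E4.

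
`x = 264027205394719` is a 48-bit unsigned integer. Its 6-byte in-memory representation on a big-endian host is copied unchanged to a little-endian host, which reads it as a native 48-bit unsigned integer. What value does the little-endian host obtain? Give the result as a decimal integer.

264027205394719 in 48-bit hexadecimal is 0xF0219FC9E11F.
Stored big-endian, the bytes at ascending addresses are F0 21 9F C9 E1 1F.
Read back as little-endian, the first byte is least significant, giving 0x1FE1C99F21F0.
0x1FE1C99F21F0 = 35054610751984.

35054610751984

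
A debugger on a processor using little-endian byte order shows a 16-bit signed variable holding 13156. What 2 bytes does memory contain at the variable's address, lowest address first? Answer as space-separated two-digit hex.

13156 in hexadecimal, padded to 16 bits, is 0x3364.
Split into bytes (most-significant first): 33 64.
Little-endian stores the least-significant byte at the lowest address.
So at ascending addresses the bytes are 64 33.

64 33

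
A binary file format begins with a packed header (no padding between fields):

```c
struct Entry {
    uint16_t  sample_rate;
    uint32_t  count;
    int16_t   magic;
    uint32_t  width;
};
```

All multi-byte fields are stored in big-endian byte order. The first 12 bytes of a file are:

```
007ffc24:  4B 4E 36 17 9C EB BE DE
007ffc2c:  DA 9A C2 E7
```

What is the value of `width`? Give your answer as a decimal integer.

`width` follows `sample_rate` (2 B), `count` (4 B), `magic` (2 B), so it starts at offset 2 + 4 + 2 = 8 and occupies 4 bytes.
Bytes at offsets 8..11: DA 9A C2 E7.
Big-endian stores the most-significant byte at the lowest address.
The bytes are already most-significant first: 0xDA9AC2E7.
0xDA9AC2E7 = 3667575527.

3667575527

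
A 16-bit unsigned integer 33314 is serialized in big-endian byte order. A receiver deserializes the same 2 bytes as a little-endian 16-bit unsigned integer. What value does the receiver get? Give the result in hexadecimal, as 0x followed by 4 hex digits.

33314 in 16-bit hexadecimal is 0x8222.
Stored big-endian, the bytes at ascending addresses are 82 22.
Read back as little-endian, the first byte is least significant, giving 0x2282.

0x2282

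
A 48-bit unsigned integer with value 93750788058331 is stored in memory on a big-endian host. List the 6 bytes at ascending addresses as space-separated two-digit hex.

93750788058331 in hexadecimal, padded to 48 bits, is 0x55440E6B6CDB.
Split into bytes (most-significant first): 55 44 0E 6B 6C DB.
In big-endian order the high byte comes first in memory.
So the memory order matches the most-significant-first order: 55 44 0E 6B 6C DB.

55 44 0E 6B 6C DB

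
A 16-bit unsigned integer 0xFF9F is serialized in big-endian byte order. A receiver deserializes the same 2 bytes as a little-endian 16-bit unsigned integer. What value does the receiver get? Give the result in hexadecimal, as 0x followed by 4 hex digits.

0x9FFF

Stored big-endian, the bytes at ascending addresses are FF 9F.
Read back as little-endian, the first byte is least significant, giving 0x9FFF.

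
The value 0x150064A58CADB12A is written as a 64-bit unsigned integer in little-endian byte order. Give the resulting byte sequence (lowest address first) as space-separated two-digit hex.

Split into bytes (most-significant first): 15 00 64 A5 8C AD B1 2A.
In little-endian order the low byte comes first in memory.
So at ascending addresses the bytes are 2A B1 AD 8C A5 64 00 15.

2A B1 AD 8C A5 64 00 15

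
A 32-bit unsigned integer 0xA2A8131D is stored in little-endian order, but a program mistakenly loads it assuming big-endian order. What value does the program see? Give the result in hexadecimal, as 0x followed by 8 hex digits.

Stored little-endian, the bytes at ascending addresses are 1D 13 A8 A2.
Read back as big-endian, the last byte is least significant, giving 0x1D13A8A2.

0x1D13A8A2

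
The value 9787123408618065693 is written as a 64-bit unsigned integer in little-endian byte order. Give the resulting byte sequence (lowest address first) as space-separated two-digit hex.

1D 0F 97 BF E2 D8 D2 87

9787123408618065693 in hexadecimal, padded to 64 bits, is 0x87D2D8E2BF970F1D.
Split into bytes (most-significant first): 87 D2 D8 E2 BF 97 0F 1D.
Little-endian stores the least-significant byte at the lowest address.
So at ascending addresses the bytes are 1D 0F 97 BF E2 D8 D2 87.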